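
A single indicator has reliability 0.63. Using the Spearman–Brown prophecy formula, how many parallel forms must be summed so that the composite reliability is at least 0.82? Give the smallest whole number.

3

k ≥ ρ*(1−ρ₁)/(ρ₁(1−ρ*)) = 0.82·0.37 / (0.63·0.18) = 2.675.
Smallest integer k = 3.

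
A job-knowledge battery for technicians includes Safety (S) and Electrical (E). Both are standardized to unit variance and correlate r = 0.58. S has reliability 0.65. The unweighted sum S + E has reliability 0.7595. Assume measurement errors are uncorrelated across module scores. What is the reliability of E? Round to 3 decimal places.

0.590

Var(S+E) = 2 + 2·0.58 = 3.160.
True-score variance = ρ_S + ρ_E + 2·0.58, so 0.7595 = (0.65 + ρ_E + 1.16) / 3.160.
ρ_E = 0.7595·3.160 − 0.65 − 1.16 = 0.590.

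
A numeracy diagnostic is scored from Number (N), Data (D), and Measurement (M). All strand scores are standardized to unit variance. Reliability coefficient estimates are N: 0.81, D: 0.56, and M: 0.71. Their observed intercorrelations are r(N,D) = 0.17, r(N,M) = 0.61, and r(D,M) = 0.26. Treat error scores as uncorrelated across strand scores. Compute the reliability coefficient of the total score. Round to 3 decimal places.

Var(N+D+M) = 3 + 2·[0.17 + 0.61 + 0.26] = 3 + 2.08 = 5.08.
Because errors are independent across components, Cov(Tᵢ,Tⱼ) = Cov(Xᵢ,Xⱼ); the off-diagonal part of the true-score variance is the same as above.
True-score variance = [0.81 + 0.56 + 0.71] + 2.08 = 2.08 + 2.08 = 4.16.
Reliability = 4.16 / 5.08 = 0.819.

0.819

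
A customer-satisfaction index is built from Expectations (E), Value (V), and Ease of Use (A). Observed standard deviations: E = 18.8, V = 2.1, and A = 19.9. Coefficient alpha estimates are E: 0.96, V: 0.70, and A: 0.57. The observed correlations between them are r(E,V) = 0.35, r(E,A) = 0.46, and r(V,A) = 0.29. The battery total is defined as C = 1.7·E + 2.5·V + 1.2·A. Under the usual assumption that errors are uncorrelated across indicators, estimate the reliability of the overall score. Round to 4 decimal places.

Var(C) = 1.7²·18.8² + 2.5²·2.1² + 1.2²·19.9² + 2·[4.25·18.8·2.1·0.35 + 2.04·18.8·19.9·0.46 + 3·2.1·19.9·0.29] = 1619.26 + 892.316 = 2511.57.
Because errors are independent across components, Cov(Tᵢ,Tⱼ) = Cov(Xᵢ,Xⱼ); the off-diagonal part of the true-score variance is the same as above.
True-score variance = [1.7²·18.8²·0.96 + 2.5²·2.1²·0.70 + 1.2²·19.9²·0.57] + 892.316 = 1324.92 + 892.316 = 2217.24.
Reliability = 2217.24 / 2511.57 = 0.8828.

0.8828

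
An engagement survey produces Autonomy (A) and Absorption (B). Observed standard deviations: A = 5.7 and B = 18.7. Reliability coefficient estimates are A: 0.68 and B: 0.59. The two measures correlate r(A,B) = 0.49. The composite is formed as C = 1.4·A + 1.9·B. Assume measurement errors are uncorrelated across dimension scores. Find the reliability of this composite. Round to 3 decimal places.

0.665

Var(C) = 1.4²·5.7² + 1.9²·18.7² + 2·[2.66·5.7·18.7·0.49] = 1326.06 + 277.859 = 1603.92.
Because errors are independent across components, Cov(Tᵢ,Tⱼ) = Cov(Xᵢ,Xⱼ); the off-diagonal part of the true-score variance is the same as above.
True-score variance = [1.4²·5.7²·0.68 + 1.9²·18.7²·0.59] + 277.859 = 788.107 + 277.859 = 1065.97.
Reliability = 1065.97 / 1603.92 = 0.665.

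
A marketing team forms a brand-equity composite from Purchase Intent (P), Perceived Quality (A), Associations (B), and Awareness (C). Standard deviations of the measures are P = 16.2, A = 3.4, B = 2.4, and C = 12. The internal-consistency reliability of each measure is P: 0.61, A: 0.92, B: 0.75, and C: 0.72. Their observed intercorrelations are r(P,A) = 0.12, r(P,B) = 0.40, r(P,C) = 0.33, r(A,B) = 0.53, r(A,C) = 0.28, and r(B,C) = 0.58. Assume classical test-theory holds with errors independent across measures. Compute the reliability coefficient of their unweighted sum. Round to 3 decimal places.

0.781

Var(P+A+B+C) = 16.2² + 3.4² + 2.4² + 12² + 2·[16.2·3.4·0.12 + 16.2·2.4·0.40 + 16.2·12·0.33 + 3.4·2.4·0.53 + 3.4·12·0.28 + 2.4·12·0.58] = 423.76 + 237.533 = 661.293.
With uncorrelated errors the cross-covariances are all true-score covariance, so they carry over unchanged; only the diagonal terms shrink to ρᵢσᵢ².
True-score variance = [16.2²·0.61 + 3.4²·0.92 + 2.4²·0.75 + 12²·0.72] + 237.533 = 278.724 + 237.533 = 516.256.
Reliability = 516.256 / 661.293 = 0.781.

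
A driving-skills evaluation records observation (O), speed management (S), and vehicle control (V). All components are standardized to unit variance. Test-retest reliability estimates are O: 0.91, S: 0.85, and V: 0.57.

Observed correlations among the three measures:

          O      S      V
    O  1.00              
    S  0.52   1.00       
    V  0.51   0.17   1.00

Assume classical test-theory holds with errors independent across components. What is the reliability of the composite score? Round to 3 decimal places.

Var(O+S+V) = 3 + 2·[0.52 + 0.51 + 0.17] = 3 + 2.4 = 5.4.
Because errors are independent across components, Cov(Tᵢ,Tⱼ) = Cov(Xᵢ,Xⱼ); the off-diagonal part of the true-score variance is the same as above.
True-score variance = [0.91 + 0.85 + 0.57] + 2.4 = 2.33 + 2.4 = 4.73.
Reliability = 4.73 / 5.4 = 0.876.

0.876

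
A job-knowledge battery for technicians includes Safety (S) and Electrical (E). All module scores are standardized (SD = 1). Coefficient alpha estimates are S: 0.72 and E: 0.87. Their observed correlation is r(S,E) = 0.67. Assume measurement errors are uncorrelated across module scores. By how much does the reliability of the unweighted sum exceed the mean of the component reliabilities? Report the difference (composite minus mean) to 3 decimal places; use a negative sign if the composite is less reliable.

0.082

Var(sum) = 2 + 1.34 = 3.34; true-score variance = 1.59 + 1.34 = 2.93; composite reliability = 0.8772.
Mean component reliability = 0.7950.
Difference = 0.8772 − 0.7950 = 0.082.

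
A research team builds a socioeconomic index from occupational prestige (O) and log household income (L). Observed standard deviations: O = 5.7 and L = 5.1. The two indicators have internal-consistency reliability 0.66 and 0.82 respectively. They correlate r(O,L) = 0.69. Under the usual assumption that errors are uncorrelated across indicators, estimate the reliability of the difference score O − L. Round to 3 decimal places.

0.144

Var(O−L) = 5.7² + 5.1² − 2·5.7·5.1·0.69 = 58.5 − 40.1166 = 18.3834.
With uncorrelated errors the cross-covariances are all true-score covariance, so they carry over unchanged; only the diagonal terms shrink to ρᵢσᵢ².
True-score variance = [5.7²·0.66 + 5.1²·0.82] − 40.1166 = 42.7716 − 40.1166 = 2.655.
Reliability = 2.655 / 18.3834 = 0.144.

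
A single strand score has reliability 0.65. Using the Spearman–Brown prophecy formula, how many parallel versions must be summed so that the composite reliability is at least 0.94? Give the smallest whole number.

9

k ≥ ρ*(1−ρ₁)/(ρ₁(1−ρ*)) = 0.94·0.35 / (0.65·0.06) = 8.436.
Smallest integer k = 9.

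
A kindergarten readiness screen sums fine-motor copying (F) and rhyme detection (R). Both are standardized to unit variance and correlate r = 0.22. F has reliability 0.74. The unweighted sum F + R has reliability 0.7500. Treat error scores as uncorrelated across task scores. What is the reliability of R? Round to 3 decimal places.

0.650

Var(F+R) = 2 + 2·0.22 = 2.440.
True-score variance = ρ_F + ρ_R + 2·0.22, so 0.7500 = (0.74 + ρ_R + 0.44) / 2.440.
ρ_R = 0.7500·2.440 − 0.74 − 0.44 = 0.650.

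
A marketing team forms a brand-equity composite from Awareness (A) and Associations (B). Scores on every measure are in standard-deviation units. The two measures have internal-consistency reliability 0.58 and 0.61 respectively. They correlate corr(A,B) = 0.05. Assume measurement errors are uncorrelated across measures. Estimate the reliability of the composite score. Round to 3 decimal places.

Var(A+B) = 2 + 2·[0.05] = 2 + 0.1 = 2.1.
With uncorrelated errors the cross-covariances are all true-score covariance, so they carry over unchanged; only the diagonal terms shrink to ρᵢσᵢ².
True-score variance = [0.58 + 0.61] + 0.1 = 1.19 + 0.1 = 1.29.
Reliability = 1.29 / 2.1 = 0.614.

0.614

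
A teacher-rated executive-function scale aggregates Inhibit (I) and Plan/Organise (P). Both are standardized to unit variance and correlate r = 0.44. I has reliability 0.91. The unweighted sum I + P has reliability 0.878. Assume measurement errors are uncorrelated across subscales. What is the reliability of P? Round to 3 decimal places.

Var(I+P) = 2 + 2·0.44 = 2.880.
True-score variance = ρ_I + ρ_P + 2·0.44, so 0.878 = (0.91 + ρ_P + 0.88) / 2.880.
ρ_P = 0.878·2.880 − 0.91 − 0.88 = 0.739.

0.739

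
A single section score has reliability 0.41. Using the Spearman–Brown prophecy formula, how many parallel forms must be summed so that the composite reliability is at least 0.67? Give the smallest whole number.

k ≥ ρ*(1−ρ₁)/(ρ₁(1−ρ*)) = 0.67·0.59 / (0.41·0.33) = 2.922.
Smallest integer k = 3.

3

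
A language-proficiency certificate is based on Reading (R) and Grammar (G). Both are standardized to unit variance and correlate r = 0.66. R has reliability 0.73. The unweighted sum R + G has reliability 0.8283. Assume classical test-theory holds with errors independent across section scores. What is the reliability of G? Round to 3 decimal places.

Var(R+G) = 2 + 2·0.66 = 3.320.
True-score variance = ρ_R + ρ_G + 2·0.66, so 0.8283 = (0.73 + ρ_G + 1.32) / 3.320.
ρ_G = 0.8283·3.320 − 0.73 − 1.32 = 0.700.

0.700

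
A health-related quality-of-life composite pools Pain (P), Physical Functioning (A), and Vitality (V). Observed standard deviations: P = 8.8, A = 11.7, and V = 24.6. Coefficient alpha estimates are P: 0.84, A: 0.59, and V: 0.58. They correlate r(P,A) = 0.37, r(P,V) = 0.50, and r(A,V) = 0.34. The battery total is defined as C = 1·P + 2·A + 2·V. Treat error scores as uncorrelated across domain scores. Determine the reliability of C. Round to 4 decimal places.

Var(C) = 8.8² + 2²·11.7² + 2²·24.6² + 2·[2·8.8·11.7·0.37 + 2·8.8·24.6·0.50 + 4·11.7·24.6·0.34] = 3045.64 + 1368.21 = 4413.85.
Under uncorrelated errors the observed covariances equal the true-score covariances, so only the own-variance terms attenuate.
True-score variance = [8.8²·0.84 + 2²·11.7²·0.59 + 2²·24.6²·0.58] + 1368.21 = 1792.08 + 1368.21 = 3160.29.
Reliability = 3160.29 / 4413.85 = 0.7160.

0.7160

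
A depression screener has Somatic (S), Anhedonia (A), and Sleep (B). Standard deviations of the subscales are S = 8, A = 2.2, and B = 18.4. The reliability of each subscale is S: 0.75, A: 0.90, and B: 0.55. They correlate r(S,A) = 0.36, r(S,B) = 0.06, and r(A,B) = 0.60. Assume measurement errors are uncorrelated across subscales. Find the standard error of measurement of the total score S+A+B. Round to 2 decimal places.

Var(total) = 407.4 + 78.912 = 486.312.
True-score variance = 238.564 + 78.912 = 317.476, so reliability = 0.6528.
Error variance = 486.312 − 317.476 = 168.836; SEM = √168.836 = 12.99.

12.99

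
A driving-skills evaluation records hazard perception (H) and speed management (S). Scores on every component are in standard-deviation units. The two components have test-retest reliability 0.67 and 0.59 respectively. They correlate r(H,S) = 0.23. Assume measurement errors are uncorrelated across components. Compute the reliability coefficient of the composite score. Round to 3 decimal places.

Var(H+S) = 2 + 2·[0.23] = 2 + 0.46 = 2.46.
With uncorrelated errors the cross-covariances are all true-score covariance, so they carry over unchanged; only the diagonal terms shrink to ρᵢσᵢ².
True-score variance = [0.67 + 0.59] + 0.46 = 1.26 + 0.46 = 1.72.
Reliability = 1.72 / 2.46 = 0.699.

0.699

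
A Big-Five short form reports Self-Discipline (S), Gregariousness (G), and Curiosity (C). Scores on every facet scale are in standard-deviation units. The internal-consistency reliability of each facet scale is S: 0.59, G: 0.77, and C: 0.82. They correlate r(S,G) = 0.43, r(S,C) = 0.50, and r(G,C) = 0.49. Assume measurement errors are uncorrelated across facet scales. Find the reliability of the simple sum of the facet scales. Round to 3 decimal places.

Var(S+G+C) = 3 + 2·[0.43 + 0.50 + 0.49] = 3 + 2.84 = 5.84.
Under uncorrelated errors the observed covariances equal the true-score covariances, so only the own-variance terms attenuate.
True-score variance = [0.59 + 0.77 + 0.82] + 2.84 = 2.18 + 2.84 = 5.02.
Reliability = 5.02 / 5.84 = 0.860.

0.860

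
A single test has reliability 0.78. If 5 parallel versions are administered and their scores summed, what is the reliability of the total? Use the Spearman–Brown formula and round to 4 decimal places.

0.9466

ρ_k = kρ / (1 + (k−1)ρ) = 5·0.78 / (1 + 4·0.78) = 3.900 / 4.120 = 0.9466.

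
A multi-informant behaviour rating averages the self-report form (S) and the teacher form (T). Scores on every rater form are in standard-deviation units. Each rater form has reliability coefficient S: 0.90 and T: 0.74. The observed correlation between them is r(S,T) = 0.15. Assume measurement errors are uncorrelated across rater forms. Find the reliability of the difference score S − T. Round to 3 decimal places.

Var(S−T) = 1 + 1 − 2·0.15 = 2 − 0.3 = 1.7.
With uncorrelated errors the cross-covariances are all true-score covariance, so they carry over unchanged; only the diagonal terms shrink to ρᵢσᵢ².
True-score variance = [0.90 + 0.74] − 0.3 = 1.64 − 0.3 = 1.34.
Reliability = 1.34 / 1.7 = 0.788.

0.788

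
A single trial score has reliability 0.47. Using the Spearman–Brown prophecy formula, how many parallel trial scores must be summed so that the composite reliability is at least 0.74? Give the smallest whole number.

4

k ≥ ρ*(1−ρ₁)/(ρ₁(1−ρ*)) = 0.74·0.53 / (0.47·0.26) = 3.209.
Smallest integer k = 4.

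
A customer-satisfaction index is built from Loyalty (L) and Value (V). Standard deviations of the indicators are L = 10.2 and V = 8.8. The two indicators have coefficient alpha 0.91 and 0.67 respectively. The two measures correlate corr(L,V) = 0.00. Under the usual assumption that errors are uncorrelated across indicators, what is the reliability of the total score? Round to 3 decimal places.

0.808

Var(L+V) = 10.2² + 8.8² + 2·[10.2·8.8·0.00] = 181.48 + 0 = 181.48.
With uncorrelated errors the cross-covariances are all true-score covariance, so they carry over unchanged; only the diagonal terms shrink to ρᵢσᵢ².
True-score variance = [10.2²·0.91 + 8.8²·0.67] + 0 = 146.561 + 0 = 146.561.
Reliability = 146.561 / 181.48 = 0.808.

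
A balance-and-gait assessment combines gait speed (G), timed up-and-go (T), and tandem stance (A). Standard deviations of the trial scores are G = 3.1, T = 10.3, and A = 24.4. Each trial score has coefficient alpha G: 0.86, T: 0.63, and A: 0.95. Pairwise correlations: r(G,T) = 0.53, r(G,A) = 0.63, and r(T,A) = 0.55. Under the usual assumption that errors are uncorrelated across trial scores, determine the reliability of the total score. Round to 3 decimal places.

0.937

Var(G+T+A) = 3.1² + 10.3² + 24.4² + 2·[3.1·10.3·0.53 + 3.1·24.4·0.63 + 10.3·24.4·0.55] = 711.06 + 405.604 = 1116.66.
Under uncorrelated errors the observed covariances equal the true-score covariances, so only the own-variance terms attenuate.
True-score variance = [3.1²·0.86 + 10.3²·0.63 + 24.4²·0.95] + 405.604 = 640.693 + 405.604 = 1046.3.
Reliability = 1046.3 / 1116.66 = 0.937.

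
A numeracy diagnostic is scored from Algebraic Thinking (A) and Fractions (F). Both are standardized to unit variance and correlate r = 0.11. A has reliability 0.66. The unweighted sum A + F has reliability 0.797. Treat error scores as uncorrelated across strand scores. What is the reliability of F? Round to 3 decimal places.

0.889

Var(A+F) = 2 + 2·0.11 = 2.220.
True-score variance = ρ_A + ρ_F + 2·0.11, so 0.797 = (0.66 + ρ_F + 0.22) / 2.220.
ρ_F = 0.797·2.220 − 0.66 − 0.22 = 0.889.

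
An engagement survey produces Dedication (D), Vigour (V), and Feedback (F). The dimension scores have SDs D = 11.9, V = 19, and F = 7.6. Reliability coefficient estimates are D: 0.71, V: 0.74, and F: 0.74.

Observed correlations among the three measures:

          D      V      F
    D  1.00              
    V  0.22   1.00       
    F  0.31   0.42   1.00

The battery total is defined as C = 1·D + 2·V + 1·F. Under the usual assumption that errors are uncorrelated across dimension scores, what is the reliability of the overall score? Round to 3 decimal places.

Var(C) = 11.9² + 2²·19² + 7.6² + 2·[2·11.9·19·0.22 + 11.9·7.6·0.31 + 2·19·7.6·0.42] = 1643.37 + 497.633 = 2141.
Because errors are independent across components, Cov(Tᵢ,Tⱼ) = Cov(Xᵢ,Xⱼ); the off-diagonal part of the true-score variance is the same as above.
True-score variance = [11.9²·0.71 + 2²·19²·0.74 + 7.6²·0.74] + 497.633 = 1211.85 + 497.633 = 1709.48.
Reliability = 1709.48 / 2141 = 0.798.

0.798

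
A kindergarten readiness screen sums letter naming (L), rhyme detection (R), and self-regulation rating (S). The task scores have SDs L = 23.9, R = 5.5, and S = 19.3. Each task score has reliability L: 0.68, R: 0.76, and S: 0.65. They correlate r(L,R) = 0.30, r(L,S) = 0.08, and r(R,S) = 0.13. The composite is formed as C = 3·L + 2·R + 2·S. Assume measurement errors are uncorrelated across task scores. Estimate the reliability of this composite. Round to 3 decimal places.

0.718

Var(C) = 3²·23.9² + 2²·5.5² + 2²·19.3² + 2·[6·23.9·5.5·0.30 + 6·23.9·19.3·0.08 + 4·5.5·19.3·0.13] = 6751.85 + 1026.44 = 7778.29.
With uncorrelated errors the cross-covariances are all true-score covariance, so they carry over unchanged; only the diagonal terms shrink to ρᵢσᵢ².
True-score variance = [3²·23.9²·0.68 + 2²·5.5²·0.76 + 2²·19.3²·0.65] + 1026.44 = 4556.24 + 1026.44 = 5582.67.
Reliability = 5582.67 / 7778.29 = 0.718.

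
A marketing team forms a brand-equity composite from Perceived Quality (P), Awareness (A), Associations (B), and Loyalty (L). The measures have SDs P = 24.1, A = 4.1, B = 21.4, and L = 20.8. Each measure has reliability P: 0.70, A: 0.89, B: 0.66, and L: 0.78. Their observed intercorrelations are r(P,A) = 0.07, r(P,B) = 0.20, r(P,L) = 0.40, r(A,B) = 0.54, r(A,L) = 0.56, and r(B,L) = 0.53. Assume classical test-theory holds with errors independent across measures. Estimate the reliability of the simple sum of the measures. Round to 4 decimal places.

0.8459

Var(P+A+B+L) = 24.1² + 4.1² + 21.4² + 20.8² + 2·[24.1·4.1·0.07 + 24.1·21.4·0.20 + 24.1·20.8·0.40 + 4.1·21.4·0.54 + 4.1·20.8·0.56 + 21.4·20.8·0.53] = 1488.22 + 1283.25 = 2771.47.
Because errors are independent across components, Cov(Tᵢ,Tⱼ) = Cov(Xᵢ,Xⱼ); the off-diagonal part of the true-score variance is the same as above.
True-score variance = [24.1²·0.70 + 4.1²·0.89 + 21.4²·0.66 + 20.8²·0.78] + 1283.25 = 1061.24 + 1283.25 = 2344.49.
Reliability = 2344.49 / 2771.47 = 0.8459.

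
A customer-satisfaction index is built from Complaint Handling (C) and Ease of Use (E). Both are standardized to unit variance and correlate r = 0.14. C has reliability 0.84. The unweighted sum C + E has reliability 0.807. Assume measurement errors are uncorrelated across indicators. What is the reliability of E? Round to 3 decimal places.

0.720

Var(C+E) = 2 + 2·0.14 = 2.280.
True-score variance = ρ_C + ρ_E + 2·0.14, so 0.807 = (0.84 + ρ_E + 0.28) / 2.280.
ρ_E = 0.807·2.280 − 0.84 − 0.28 = 0.720.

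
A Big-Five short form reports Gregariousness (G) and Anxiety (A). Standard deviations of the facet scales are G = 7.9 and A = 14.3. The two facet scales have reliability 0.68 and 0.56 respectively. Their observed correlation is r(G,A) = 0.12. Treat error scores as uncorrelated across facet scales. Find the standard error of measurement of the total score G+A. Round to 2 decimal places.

Var(total) = 266.9 + 27.1128 = 294.013.
True-score variance = 156.953 + 27.1128 = 184.066, so reliability = 0.6260.
Error variance = 294.013 − 184.066 = 109.947; SEM = √109.947 = 10.49.

10.49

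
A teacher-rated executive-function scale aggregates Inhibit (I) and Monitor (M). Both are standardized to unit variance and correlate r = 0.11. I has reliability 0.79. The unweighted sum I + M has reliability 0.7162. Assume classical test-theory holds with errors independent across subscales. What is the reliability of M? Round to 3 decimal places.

Var(I+M) = 2 + 2·0.11 = 2.220.
True-score variance = ρ_I + ρ_M + 2·0.11, so 0.7162 = (0.79 + ρ_M + 0.22) / 2.220.
ρ_M = 0.7162·2.220 − 0.79 − 0.22 = 0.580.

0.580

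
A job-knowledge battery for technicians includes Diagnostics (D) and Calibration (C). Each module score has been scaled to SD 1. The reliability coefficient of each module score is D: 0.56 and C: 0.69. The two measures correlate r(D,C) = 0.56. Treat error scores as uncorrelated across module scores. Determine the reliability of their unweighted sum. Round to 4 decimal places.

0.7596

Var(D+C) = 2 + 2·[0.56] = 2 + 1.12 = 3.12.
Because errors are independent across components, Cov(Tᵢ,Tⱼ) = Cov(Xᵢ,Xⱼ); the off-diagonal part of the true-score variance is the same as above.
True-score variance = [0.56 + 0.69] + 1.12 = 1.25 + 1.12 = 2.37.
Reliability = 2.37 / 3.12 = 0.7596.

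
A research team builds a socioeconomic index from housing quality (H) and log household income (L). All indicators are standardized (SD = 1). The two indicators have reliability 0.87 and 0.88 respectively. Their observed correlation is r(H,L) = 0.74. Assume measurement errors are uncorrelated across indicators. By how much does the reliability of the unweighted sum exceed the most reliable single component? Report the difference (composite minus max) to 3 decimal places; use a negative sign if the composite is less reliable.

Var(sum) = 2 + 1.48 = 3.48; true-score variance = 1.75 + 1.48 = 3.23; composite reliability = 0.9282.
Max component reliability = 0.8800.
Difference = 0.9282 − 0.8800 = 0.048.

0.048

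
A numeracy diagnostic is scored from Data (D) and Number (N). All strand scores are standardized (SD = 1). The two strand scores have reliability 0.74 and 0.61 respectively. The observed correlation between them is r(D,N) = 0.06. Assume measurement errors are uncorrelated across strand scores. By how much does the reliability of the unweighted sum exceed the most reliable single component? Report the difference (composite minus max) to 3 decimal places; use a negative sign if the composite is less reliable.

-0.047

Var(sum) = 2 + 0.12 = 2.12; true-score variance = 1.35 + 0.12 = 1.47; composite reliability = 0.6934.
Max component reliability = 0.7400.
Difference = 0.6934 − 0.7400 = -0.047.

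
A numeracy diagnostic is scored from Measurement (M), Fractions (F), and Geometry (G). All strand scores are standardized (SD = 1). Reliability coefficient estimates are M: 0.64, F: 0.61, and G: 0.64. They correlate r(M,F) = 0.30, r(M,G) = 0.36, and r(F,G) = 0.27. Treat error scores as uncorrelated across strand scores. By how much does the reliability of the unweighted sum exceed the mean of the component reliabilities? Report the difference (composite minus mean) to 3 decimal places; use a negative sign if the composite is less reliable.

Var(sum) = 3 + 1.86 = 4.86; true-score variance = 1.89 + 1.86 = 3.75; composite reliability = 0.7716.
Mean component reliability = 0.6300.
Difference = 0.7716 − 0.6300 = 0.142.

0.142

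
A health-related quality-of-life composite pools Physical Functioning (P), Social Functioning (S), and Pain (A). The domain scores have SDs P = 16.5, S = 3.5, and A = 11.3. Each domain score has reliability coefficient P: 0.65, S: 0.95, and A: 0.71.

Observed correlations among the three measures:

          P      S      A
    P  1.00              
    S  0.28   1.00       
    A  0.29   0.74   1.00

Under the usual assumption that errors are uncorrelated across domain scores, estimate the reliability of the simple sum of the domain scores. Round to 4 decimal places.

Var(P+S+A) = 16.5² + 3.5² + 11.3² + 2·[16.5·3.5·0.28 + 16.5·11.3·0.29 + 3.5·11.3·0.74] = 412.19 + 199.015 = 611.205.
With uncorrelated errors the cross-covariances are all true-score covariance, so they carry over unchanged; only the diagonal terms shrink to ρᵢσᵢ².
True-score variance = [16.5²·0.65 + 3.5²·0.95 + 11.3²·0.71] + 199.015 = 279.26 + 199.015 = 478.275.
Reliability = 478.275 / 611.205 = 0.7825.

0.7825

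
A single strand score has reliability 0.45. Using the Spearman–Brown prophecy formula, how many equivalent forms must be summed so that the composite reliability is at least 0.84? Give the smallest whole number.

k ≥ ρ*(1−ρ₁)/(ρ₁(1−ρ*)) = 0.84·0.55 / (0.45·0.16) = 6.417.
Smallest integer k = 7.

7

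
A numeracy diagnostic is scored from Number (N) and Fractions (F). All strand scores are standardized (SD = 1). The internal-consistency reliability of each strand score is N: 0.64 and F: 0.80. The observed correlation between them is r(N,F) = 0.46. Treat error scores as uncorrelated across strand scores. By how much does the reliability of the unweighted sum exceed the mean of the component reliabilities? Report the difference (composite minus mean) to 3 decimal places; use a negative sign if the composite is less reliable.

Var(sum) = 2 + 0.92 = 2.92; true-score variance = 1.44 + 0.92 = 2.36; composite reliability = 0.8082.
Mean component reliability = 0.7200.
Difference = 0.8082 − 0.7200 = 0.088.

0.088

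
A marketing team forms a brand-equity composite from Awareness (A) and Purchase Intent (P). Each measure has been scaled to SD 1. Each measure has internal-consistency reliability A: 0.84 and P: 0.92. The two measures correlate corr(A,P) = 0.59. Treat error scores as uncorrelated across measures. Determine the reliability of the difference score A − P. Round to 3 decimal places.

0.707

Var(A−P) = 1 + 1 − 2·0.59 = 2 − 1.18 = 0.82.
Under uncorrelated errors the observed covariances equal the true-score covariances, so only the own-variance terms attenuate.
True-score variance = [0.84 + 0.92] − 1.18 = 1.76 − 1.18 = 0.58.
Reliability = 0.58 / 0.82 = 0.707.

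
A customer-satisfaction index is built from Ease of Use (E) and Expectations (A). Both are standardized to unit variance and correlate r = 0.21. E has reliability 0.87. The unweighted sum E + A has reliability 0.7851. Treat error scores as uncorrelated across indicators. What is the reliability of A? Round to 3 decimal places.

Var(E+A) = 2 + 2·0.21 = 2.420.
True-score variance = ρ_E + ρ_A + 2·0.21, so 0.7851 = (0.87 + ρ_A + 0.42) / 2.420.
ρ_A = 0.7851·2.420 − 0.87 − 0.42 = 0.610.

0.610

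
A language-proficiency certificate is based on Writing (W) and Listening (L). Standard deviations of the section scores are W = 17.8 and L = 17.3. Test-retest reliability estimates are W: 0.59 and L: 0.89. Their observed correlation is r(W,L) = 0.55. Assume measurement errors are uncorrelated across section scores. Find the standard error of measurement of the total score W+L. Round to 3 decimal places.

12.760

Var(total) = 616.13 + 338.734 = 954.864.
True-score variance = 453.304 + 338.734 = 792.038, so reliability = 0.8295.
Error variance = 954.864 − 792.038 = 162.826; SEM = √162.826 = 12.760.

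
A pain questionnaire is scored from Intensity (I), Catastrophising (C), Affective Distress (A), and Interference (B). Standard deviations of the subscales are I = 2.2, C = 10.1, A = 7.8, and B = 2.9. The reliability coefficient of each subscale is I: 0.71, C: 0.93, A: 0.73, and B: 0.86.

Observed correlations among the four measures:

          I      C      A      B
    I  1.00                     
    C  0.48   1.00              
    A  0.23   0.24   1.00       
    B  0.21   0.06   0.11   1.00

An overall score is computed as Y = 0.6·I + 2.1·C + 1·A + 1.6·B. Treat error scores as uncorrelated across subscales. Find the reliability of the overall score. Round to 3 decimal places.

Var(Y) = 0.6²·2.2² + 2.1²·10.1² + 7.8² + 1.6²·2.9² + 2·[1.26·2.2·10.1·0.48 + 0.6·2.2·7.8·0.23 + 0.96·2.2·2.9·0.21 + 2.1·10.1·7.8·0.24 + 3.36·10.1·2.9·0.06 + 1.6·7.8·2.9·0.11] = 533.976 + 133.368 = 667.344.
Because errors are independent across components, Cov(Tᵢ,Tⱼ) = Cov(Xᵢ,Xⱼ); the off-diagonal part of the true-score variance is the same as above.
True-score variance = [0.6²·2.2²·0.71 + 2.1²·10.1²·0.93 + 7.8²·0.73 + 1.6²·2.9²·0.86] + 133.368 = 482.539 + 133.368 = 615.907.
Reliability = 615.907 / 667.344 = 0.923.

0.923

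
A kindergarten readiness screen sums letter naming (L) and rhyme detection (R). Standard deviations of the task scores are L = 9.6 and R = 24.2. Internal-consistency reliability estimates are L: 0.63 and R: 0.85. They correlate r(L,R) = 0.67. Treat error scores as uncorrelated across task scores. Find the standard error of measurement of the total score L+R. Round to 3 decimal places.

11.043

Var(total) = 677.8 + 311.309 = 989.109.
True-score variance = 555.855 + 311.309 = 867.164, so reliability = 0.8767.
Error variance = 989.109 − 867.164 = 121.945; SEM = √121.945 = 11.043.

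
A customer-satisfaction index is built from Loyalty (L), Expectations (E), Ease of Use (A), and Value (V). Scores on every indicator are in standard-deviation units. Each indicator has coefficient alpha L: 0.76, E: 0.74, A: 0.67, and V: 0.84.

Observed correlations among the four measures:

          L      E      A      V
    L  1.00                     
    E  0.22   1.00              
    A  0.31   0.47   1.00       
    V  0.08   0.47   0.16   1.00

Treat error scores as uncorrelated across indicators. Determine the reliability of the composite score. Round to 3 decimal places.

0.867

Var(L+E+A+V) = 4 + 2·[0.22 + 0.31 + 0.08 + 0.47 + 0.47 + 0.16] = 4 + 3.42 = 7.42.
Because errors are independent across components, Cov(Tᵢ,Tⱼ) = Cov(Xᵢ,Xⱼ); the off-diagonal part of the true-score variance is the same as above.
True-score variance = [0.76 + 0.74 + 0.67 + 0.84] + 3.42 = 3.01 + 3.42 = 6.43.
Reliability = 6.43 / 7.42 = 0.867.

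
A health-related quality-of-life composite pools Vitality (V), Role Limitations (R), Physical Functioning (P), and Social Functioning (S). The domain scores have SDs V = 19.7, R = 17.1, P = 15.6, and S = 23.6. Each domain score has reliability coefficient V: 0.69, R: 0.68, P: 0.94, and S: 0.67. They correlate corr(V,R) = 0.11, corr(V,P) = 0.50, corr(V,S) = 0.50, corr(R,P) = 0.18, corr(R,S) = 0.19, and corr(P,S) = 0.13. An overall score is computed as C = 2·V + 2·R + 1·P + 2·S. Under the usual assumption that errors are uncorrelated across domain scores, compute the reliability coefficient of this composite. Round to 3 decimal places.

0.821

Var(C) = 2²·19.7² + 2²·17.1² + 15.6² + 2²·23.6² + 2·[4·19.7·17.1·0.11 + 2·19.7·15.6·0.50 + 4·19.7·23.6·0.50 + 2·17.1·15.6·0.18 + 4·17.1·23.6·0.19 + 2·15.6·23.6·0.13] = 5193.2 + 3767.69 = 8960.89.
Under uncorrelated errors the observed covariances equal the true-score covariances, so only the own-variance terms attenuate.
True-score variance = [2²·19.7²·0.69 + 2²·17.1²·0.68 + 15.6²·0.94 + 2²·23.6²·0.67] + 3767.69 = 3587.89 + 3767.69 = 7355.58.
Reliability = 7355.58 / 8960.89 = 0.821.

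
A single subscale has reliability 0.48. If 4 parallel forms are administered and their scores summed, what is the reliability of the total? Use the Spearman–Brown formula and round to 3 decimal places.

ρ_k = kρ / (1 + (k−1)ρ) = 4·0.48 / (1 + 3·0.48) = 1.920 / 2.440 = 0.787.

0.787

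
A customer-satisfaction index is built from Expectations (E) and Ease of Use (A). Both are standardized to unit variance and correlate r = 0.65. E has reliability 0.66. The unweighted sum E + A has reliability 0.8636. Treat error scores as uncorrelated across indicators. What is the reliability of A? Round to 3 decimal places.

Var(E+A) = 2 + 2·0.65 = 3.300.
True-score variance = ρ_E + ρ_A + 2·0.65, so 0.8636 = (0.66 + ρ_A + 1.30) / 3.300.
ρ_A = 0.8636·3.300 − 0.66 − 1.30 = 0.890.

0.890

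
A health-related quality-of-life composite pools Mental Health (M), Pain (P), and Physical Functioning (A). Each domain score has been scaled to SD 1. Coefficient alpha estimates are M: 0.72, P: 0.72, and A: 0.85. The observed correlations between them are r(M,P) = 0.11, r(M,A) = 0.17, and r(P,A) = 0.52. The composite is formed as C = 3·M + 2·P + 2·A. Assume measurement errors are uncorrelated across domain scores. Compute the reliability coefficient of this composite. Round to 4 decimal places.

0.8271

Var(C) = 3² + 2² + 2² + 2·[6·0.11 + 6·0.17 + 4·0.52] = 17 + 7.52 = 24.52.
Under uncorrelated errors the observed covariances equal the true-score covariances, so only the own-variance terms attenuate.
True-score variance = [3²·0.72 + 2²·0.72 + 2²·0.85] + 7.52 = 12.76 + 7.52 = 20.28.
Reliability = 20.28 / 24.52 = 0.8271.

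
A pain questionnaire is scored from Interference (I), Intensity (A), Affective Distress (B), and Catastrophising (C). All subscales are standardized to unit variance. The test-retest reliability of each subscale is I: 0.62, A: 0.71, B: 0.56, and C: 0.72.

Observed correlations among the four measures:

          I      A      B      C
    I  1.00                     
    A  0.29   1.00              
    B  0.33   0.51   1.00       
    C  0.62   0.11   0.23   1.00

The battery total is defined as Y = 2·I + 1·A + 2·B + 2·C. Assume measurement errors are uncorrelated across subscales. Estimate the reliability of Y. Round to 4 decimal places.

0.8202

Var(Y) = 2² + 1 + 2² + 2² + 2·[2·0.29 + 4·0.33 + 4·0.62 + 2·0.51 + 2·0.11 + 4·0.23] = 13 + 13.08 = 26.08.
With uncorrelated errors the cross-covariances are all true-score covariance, so they carry over unchanged; only the diagonal terms shrink to ρᵢσᵢ².
True-score variance = [2²·0.62 + 0.71 + 2²·0.56 + 2²·0.72] + 13.08 = 8.31 + 13.08 = 21.39.
Reliability = 21.39 / 26.08 = 0.8202.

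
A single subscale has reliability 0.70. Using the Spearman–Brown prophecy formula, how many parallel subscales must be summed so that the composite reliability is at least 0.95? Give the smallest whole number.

k ≥ ρ*(1−ρ₁)/(ρ₁(1−ρ*)) = 0.95·0.30 / (0.70·0.05) = 8.143.
Smallest integer k = 9.

9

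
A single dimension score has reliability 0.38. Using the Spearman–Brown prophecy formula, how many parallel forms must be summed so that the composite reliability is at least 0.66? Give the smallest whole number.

4

k ≥ ρ*(1−ρ₁)/(ρ₁(1−ρ*)) = 0.66·0.62 / (0.38·0.34) = 3.167.
Smallest integer k = 4.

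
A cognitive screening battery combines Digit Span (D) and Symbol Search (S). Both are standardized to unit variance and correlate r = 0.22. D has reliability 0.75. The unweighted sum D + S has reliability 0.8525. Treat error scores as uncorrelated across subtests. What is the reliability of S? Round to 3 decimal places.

0.890

Var(D+S) = 2 + 2·0.22 = 2.440.
True-score variance = ρ_D + ρ_S + 2·0.22, so 0.8525 = (0.75 + ρ_S + 0.44) / 2.440.
ρ_S = 0.8525·2.440 − 0.75 − 0.44 = 0.890.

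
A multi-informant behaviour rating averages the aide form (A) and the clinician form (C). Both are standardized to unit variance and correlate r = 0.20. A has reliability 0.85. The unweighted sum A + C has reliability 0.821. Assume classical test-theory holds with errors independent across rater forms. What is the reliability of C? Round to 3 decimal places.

0.720

Var(A+C) = 2 + 2·0.20 = 2.400.
True-score variance = ρ_A + ρ_C + 2·0.20, so 0.821 = (0.85 + ρ_C + 0.40) / 2.400.
ρ_C = 0.821·2.400 − 0.85 − 0.40 = 0.720.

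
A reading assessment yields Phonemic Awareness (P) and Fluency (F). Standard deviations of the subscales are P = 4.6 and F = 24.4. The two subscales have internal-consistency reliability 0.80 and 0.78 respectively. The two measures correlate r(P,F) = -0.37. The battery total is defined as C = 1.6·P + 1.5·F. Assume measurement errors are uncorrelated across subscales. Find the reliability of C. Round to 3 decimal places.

0.744

Var(C) = 1.6²·4.6² + 1.5²·24.4² + 2·[2.4·4.6·24.4·(-0.37)] = 1393.73 − 199.338 = 1194.39.
With uncorrelated errors the cross-covariances are all true-score covariance, so they carry over unchanged; only the diagonal terms shrink to ρᵢσᵢ².
True-score variance = [1.6²·4.6²·0.80 + 1.5²·24.4²·0.78] − 199.338 = 1088.19 − 199.338 = 888.854.
Reliability = 888.854 / 1194.39 = 0.744.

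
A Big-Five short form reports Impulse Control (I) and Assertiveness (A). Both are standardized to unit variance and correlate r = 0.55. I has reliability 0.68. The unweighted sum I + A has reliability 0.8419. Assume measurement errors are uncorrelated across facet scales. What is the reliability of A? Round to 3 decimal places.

Var(I+A) = 2 + 2·0.55 = 3.100.
True-score variance = ρ_I + ρ_A + 2·0.55, so 0.8419 = (0.68 + ρ_A + 1.10) / 3.100.
ρ_A = 0.8419·3.100 − 0.68 − 1.10 = 0.830.

0.830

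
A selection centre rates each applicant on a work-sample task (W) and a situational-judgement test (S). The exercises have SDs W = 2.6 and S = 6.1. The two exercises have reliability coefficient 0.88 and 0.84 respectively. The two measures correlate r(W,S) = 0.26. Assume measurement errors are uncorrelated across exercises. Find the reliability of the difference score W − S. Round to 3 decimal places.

Var(W−S) = 2.6² + 6.1² − 2·2.6·6.1·0.26 = 43.97 − 8.2472 = 35.7228.
Under uncorrelated errors the observed covariances equal the true-score covariances, so only the own-variance terms attenuate.
True-score variance = [2.6²·0.88 + 6.1²·0.84] − 8.2472 = 37.2052 − 8.2472 = 28.958.
Reliability = 28.958 / 35.7228 = 0.811.

0.811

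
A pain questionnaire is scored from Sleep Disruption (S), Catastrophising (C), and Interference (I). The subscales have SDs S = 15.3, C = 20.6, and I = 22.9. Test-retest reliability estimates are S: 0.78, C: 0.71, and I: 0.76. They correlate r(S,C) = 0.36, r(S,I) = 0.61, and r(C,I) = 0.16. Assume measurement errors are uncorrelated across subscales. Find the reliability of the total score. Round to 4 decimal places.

Var(S+C+I) = 15.3² + 20.6² + 22.9² + 2·[15.3·20.6·0.36 + 15.3·22.9·0.61 + 20.6·22.9·0.16] = 1182.86 + 805.338 = 1988.2.
Under uncorrelated errors the observed covariances equal the true-score covariances, so only the own-variance terms attenuate.
True-score variance = [15.3²·0.78 + 20.6²·0.71 + 22.9²·0.76] + 805.338 = 882.437 + 805.338 = 1687.78.
Reliability = 1687.78 / 1988.2 = 0.8489.

0.8489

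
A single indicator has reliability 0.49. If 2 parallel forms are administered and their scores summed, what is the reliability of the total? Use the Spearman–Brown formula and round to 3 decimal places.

0.658

ρ_k = kρ / (1 + (k−1)ρ) = 2·0.49 / (1 + 1·0.49) = 0.980 / 1.490 = 0.658.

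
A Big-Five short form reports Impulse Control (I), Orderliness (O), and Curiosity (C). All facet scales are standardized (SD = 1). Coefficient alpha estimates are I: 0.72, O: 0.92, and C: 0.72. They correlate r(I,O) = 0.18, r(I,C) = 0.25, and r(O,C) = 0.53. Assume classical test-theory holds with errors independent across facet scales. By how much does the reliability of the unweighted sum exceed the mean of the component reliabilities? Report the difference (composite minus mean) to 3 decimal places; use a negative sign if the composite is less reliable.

0.083

Var(sum) = 3 + 1.92 = 4.92; true-score variance = 2.36 + 1.92 = 4.28; composite reliability = 0.8699.
Mean component reliability = 0.7867.
Difference = 0.8699 − 0.7867 = 0.083.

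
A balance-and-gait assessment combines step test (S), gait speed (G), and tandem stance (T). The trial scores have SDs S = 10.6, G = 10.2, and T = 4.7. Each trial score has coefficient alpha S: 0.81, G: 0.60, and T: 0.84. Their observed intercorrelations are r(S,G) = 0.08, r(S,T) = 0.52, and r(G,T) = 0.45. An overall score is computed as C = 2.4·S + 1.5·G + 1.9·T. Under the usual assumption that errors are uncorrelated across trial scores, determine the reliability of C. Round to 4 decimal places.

Var(C) = 2.4²·10.6² + 1.5²·10.2² + 1.9²·4.7² + 2·[3.6·10.6·10.2·0.08 + 4.56·10.6·4.7·0.52 + 2.85·10.2·4.7·0.45] = 961.028 + 421.51 = 1382.54.
Under uncorrelated errors the observed covariances equal the true-score covariances, so only the own-variance terms attenuate.
True-score variance = [2.4²·10.6²·0.81 + 1.5²·10.2²·0.60 + 1.9²·4.7²·0.84] + 421.51 = 731.667 + 421.51 = 1153.18.
Reliability = 1153.18 / 1382.54 = 0.8341.

0.8341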